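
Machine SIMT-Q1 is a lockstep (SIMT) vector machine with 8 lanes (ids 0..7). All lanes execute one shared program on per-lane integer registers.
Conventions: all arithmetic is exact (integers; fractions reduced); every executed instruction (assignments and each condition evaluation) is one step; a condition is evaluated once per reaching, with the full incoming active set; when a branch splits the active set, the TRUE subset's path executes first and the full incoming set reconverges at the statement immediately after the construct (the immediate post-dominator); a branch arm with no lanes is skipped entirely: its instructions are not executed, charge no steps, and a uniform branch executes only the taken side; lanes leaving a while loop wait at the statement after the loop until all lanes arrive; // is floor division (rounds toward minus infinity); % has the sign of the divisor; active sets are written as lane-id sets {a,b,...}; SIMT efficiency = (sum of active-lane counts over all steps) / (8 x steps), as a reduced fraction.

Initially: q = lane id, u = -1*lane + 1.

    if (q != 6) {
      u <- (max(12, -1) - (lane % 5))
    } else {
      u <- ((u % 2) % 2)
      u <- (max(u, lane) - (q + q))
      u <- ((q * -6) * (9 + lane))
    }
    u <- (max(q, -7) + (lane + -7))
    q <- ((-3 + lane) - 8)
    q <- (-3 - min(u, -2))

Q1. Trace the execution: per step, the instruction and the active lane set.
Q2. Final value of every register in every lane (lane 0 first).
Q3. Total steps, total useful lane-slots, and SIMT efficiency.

step 0: eval (q != 6)                {0,1,2,3,4,5,6,7}
step 1: u <- (max(12, -1) - (lane % 5)) {0,1,2,3,4,5,7}
step 2: u <- ((u % 2) % 2)           {6}
step 3: u <- (max(u, lane) - (q + q)) {6}
step 4: u <- ((q * -6) * (9 + lane)) {6}
step 5: u <- (max(q, -7) + (lane + -7)) {0,1,2,3,4,5,6,7}
step 6: q <- ((-3 + lane) - 8)       {0,1,2,3,4,5,6,7}
step 7: q <- (-3 - min(u, -2))       {0,1,2,3,4,5,6,7}

Answer: 8 steps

q: 4,2,0,-1,-1,-1,-1,-1
u: -7,-5,-3,-1,1,3,5,7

steps = 8; useful = 42; efficiency = 42/64 = 21/32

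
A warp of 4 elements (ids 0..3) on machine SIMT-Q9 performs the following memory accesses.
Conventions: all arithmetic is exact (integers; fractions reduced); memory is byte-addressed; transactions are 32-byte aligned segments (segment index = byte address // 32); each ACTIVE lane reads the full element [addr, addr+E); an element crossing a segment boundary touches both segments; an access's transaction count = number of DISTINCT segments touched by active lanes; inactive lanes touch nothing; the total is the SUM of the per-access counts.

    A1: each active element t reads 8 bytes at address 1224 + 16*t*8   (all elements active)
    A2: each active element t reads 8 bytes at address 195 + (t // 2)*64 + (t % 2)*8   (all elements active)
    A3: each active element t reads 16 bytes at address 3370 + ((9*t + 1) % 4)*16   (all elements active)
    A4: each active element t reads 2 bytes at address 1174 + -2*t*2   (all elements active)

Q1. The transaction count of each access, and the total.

A1: 4 transactions
A2: 2 transactions
A3: 3 transactions
A4: 1 transaction

Answer: 4,2,3,1; total 10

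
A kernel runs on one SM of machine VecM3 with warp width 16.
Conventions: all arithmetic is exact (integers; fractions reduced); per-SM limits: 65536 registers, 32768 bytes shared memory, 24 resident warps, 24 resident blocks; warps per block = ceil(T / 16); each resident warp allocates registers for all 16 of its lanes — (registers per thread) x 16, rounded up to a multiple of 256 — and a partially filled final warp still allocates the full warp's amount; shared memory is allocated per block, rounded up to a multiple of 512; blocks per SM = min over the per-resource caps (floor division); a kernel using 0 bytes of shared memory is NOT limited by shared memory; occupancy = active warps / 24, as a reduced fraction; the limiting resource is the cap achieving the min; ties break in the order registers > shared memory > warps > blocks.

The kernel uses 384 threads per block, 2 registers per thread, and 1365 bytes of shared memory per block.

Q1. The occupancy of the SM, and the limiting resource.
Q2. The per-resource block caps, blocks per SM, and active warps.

Answer: occupancy 1, limited by warps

registers: 10 blocks
shared memory: 21 blocks
warps: 1 block
blocks: 24 blocks

Answer: 1 block, 24 active warps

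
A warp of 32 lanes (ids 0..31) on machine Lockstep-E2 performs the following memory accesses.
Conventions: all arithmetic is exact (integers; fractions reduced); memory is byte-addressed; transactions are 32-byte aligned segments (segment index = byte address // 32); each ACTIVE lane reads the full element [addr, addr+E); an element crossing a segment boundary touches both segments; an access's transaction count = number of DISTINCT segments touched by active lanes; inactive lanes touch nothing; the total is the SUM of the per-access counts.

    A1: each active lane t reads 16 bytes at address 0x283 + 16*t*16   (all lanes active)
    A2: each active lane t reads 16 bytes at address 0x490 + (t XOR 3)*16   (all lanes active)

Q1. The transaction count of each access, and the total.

A1: 32 transactions
A2: 17 transactions

Answer: 32,17; total 49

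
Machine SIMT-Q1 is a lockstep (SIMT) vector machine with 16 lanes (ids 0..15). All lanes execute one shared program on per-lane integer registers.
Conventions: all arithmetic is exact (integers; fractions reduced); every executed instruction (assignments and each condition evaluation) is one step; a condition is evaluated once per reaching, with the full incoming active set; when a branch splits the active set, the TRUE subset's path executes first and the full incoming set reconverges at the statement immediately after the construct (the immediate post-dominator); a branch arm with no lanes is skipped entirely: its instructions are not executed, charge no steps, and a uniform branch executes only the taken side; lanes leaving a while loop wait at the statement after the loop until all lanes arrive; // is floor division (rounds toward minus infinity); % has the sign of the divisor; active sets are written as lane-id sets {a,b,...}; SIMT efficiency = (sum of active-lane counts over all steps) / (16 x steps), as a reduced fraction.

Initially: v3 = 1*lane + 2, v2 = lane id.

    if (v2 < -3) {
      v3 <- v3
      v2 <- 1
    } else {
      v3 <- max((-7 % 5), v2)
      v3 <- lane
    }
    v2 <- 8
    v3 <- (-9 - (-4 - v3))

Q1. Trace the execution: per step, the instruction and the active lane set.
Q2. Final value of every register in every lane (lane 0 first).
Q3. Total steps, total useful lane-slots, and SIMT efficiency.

step 0: eval (v2 < -3)               {0,1,2,3,4,5,6,7,8,9,10,11,12,13,14,15}
step 1: v3 <- max((-7 % 5), v2)      {0,1,2,3,4,5,6,7,8,9,10,11,12,13,14,15}
step 2: v3 <- lane                   {0,1,2,3,4,5,6,7,8,9,10,11,12,13,14,15}
step 3: v2 <- 8                      {0,1,2,3,4,5,6,7,8,9,10,11,12,13,14,15}
step 4: v3 <- (-9 - (-4 - v3))       {0,1,2,3,4,5,6,7,8,9,10,11,12,13,14,15}

Answer: 5 steps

v3: -5,-4,-3,-2,-1,0,1,2,3,4,5,6,7,8,9,10
v2: 8,8,8,8,8,8,8,8,8,8,8,8,8,8,8,8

steps = 5; useful = 80; efficiency = 80/80 = 1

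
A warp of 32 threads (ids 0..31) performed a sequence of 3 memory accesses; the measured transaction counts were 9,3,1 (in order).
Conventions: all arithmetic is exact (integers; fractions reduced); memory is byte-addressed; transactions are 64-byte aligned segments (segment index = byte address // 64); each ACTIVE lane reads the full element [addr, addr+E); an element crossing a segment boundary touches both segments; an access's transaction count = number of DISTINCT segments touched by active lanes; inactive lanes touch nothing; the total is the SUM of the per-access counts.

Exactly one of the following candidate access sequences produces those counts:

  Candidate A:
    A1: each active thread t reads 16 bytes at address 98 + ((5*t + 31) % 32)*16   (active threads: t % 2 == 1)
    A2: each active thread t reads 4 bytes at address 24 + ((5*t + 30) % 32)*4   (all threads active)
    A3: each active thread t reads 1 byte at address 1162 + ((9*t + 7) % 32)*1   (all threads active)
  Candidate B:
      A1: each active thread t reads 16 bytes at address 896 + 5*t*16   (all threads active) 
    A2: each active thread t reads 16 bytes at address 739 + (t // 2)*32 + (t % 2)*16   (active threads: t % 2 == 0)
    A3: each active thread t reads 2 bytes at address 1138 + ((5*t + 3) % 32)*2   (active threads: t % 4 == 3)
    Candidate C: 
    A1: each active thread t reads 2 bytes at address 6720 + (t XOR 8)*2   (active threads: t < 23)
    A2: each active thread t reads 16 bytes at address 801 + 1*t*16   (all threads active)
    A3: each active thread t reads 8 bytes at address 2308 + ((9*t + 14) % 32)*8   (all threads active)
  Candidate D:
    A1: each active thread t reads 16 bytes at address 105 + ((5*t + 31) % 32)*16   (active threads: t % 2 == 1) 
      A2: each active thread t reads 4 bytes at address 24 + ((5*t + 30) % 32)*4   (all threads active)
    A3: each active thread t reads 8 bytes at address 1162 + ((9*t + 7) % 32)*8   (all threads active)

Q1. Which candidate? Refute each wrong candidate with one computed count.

B: A1 gives 32 transactions, not 9
C: A1 gives 1 transaction, not 9
D: A3 gives 5 transactions, not 1
A: all counts match (9,3,1)

Answer: A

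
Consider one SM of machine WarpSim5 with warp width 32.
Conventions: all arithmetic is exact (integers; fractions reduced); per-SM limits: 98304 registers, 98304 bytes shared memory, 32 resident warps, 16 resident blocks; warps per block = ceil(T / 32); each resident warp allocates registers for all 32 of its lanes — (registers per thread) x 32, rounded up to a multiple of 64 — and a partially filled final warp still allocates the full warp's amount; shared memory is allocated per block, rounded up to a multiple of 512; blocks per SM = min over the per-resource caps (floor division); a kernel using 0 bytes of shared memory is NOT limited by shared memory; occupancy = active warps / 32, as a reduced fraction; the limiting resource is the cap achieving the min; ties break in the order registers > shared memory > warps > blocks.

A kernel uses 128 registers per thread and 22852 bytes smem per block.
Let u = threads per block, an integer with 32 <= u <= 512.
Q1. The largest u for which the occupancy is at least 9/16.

Answer: u = 384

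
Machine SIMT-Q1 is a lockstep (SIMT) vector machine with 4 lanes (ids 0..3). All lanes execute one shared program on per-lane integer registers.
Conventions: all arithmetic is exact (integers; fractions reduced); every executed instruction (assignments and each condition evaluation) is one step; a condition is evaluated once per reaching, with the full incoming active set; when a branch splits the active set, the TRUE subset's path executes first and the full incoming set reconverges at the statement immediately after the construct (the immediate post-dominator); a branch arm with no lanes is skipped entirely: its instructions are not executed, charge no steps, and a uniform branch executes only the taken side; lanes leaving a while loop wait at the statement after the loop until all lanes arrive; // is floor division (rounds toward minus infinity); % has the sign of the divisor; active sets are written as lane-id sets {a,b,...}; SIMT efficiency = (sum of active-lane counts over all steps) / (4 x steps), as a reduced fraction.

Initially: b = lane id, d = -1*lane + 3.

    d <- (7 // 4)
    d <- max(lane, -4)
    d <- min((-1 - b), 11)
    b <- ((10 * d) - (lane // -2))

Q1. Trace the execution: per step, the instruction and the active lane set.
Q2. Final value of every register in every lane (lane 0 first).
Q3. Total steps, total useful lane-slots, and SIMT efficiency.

step 0: d <- (7 // 4)                {0,1,2,3}
step 1: d <- max(lane, -4)           {0,1,2,3}
step 2: d <- min((-1 - b), 11)       {0,1,2,3}
step 3: b <- ((10 * d) - (lane // -2)) {0,1,2,3}

Answer: 4 steps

b: -10,-19,-29,-38
d: -1,-2,-3,-4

steps = 4; useful = 16; efficiency = 16/16 = 1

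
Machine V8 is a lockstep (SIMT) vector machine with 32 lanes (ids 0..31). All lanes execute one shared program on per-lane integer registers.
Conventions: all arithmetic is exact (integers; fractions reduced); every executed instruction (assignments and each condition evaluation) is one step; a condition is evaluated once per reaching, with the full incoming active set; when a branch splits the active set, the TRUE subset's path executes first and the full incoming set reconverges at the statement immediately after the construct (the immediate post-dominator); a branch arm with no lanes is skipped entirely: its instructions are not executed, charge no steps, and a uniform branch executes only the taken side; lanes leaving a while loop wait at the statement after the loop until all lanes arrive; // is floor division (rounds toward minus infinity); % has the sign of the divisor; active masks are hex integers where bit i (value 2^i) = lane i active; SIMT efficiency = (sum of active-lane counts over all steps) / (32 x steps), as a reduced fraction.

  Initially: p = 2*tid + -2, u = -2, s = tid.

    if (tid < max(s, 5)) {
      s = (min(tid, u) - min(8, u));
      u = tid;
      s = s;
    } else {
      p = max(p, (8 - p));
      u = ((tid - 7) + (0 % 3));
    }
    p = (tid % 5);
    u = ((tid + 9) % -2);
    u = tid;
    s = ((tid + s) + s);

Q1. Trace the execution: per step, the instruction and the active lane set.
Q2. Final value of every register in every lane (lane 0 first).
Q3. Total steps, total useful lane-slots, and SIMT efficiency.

step 0: eval (tid < max(s, 5))       0xffffffff
step 1: s <- (min(tid, u) - min(8, u)) 0x0000001f
step 2: u <- tid                     0x0000001f
step 3: s <- s                       0x0000001f
step 4: p <- max(p, (8 - p))         0xffffffe0
step 5: u <- ((tid - 7) + (0 % 3))   0xffffffe0
step 6: p <- (tid % 5)               0xffffffff
step 7: u <- ((tid + 9) % -2)        0xffffffff
step 8: u <- tid                     0xffffffff
step 9: s <- ((tid + s) + s)         0xffffffff

Answer: 10 steps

p: 0,1,2,3,4,0,1,2,3,4,0,1,2,3,4,0,1,2,3,4,0,1,2,3,4,0,1,2,3,4,0,1
u: 0,1,2,3,4,5,6,7,8,9,10,11,12,13,14,15,16,17,18,19,20,21,22,23,24,25,26,27,28,29,30,31
s: 0,1,2,3,4,15,18,21,24,27,30,33,36,39,42,45,48,51,54,57,60,63,66,69,72,75,78,81,84,87,90,93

steps = 10; useful = 229; efficiency = 229/320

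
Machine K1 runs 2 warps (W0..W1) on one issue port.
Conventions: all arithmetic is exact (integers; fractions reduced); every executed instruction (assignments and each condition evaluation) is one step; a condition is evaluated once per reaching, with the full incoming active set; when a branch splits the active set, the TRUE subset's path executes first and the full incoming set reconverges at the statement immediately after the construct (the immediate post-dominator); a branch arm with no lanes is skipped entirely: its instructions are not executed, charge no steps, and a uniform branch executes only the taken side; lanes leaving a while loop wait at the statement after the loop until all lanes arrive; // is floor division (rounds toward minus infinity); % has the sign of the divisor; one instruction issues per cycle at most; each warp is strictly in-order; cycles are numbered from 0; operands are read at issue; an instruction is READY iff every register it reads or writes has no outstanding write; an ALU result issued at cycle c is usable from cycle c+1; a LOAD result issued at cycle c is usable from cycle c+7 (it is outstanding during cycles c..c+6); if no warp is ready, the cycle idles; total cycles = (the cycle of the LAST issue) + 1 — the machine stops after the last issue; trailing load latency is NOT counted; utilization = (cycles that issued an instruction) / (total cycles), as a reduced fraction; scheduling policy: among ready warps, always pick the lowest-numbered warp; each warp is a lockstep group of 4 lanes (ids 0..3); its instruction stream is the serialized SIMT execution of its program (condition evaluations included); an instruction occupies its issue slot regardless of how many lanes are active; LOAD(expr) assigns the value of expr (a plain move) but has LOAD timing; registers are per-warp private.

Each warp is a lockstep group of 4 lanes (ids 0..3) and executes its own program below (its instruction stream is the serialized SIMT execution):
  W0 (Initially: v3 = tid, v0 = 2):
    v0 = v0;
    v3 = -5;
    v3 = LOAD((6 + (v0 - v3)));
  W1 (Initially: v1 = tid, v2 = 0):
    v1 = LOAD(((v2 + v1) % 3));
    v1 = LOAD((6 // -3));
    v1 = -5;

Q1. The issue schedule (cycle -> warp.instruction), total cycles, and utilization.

cycle 0: W0.I0
cycle 1: W0.I1
cycle 2: W0.I2
cycle 3: W1.I0
cycle 4: idle
cycle 5: idle
cycle 6: idle
cycle 7: idle
cycle 8: idle
cycle 9: idle
cycle 10: W1.I1
cycle 11: idle
cycle 12: idle
cycle 13: idle
cycle 14: idle
cycle 15: idle
cycle 16: idle
cycle 17: W1.I2

Answer: 18 cycles, utilization 1/3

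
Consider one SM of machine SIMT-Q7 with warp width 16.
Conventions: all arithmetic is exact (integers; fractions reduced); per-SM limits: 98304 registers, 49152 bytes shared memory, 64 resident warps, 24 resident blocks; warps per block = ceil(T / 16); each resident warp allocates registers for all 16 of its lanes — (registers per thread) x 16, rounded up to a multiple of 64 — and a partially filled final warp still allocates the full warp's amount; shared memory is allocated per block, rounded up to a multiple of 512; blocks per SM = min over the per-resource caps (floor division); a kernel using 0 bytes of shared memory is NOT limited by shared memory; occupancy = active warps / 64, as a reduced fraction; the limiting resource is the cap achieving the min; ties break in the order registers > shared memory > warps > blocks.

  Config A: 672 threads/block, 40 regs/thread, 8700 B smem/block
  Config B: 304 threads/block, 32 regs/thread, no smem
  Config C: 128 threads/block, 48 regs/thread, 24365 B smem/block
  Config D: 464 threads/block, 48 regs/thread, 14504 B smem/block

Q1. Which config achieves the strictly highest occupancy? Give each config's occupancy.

occupancies: A 21/32, B 57/64, C 1/4, D 29/32

Answer: D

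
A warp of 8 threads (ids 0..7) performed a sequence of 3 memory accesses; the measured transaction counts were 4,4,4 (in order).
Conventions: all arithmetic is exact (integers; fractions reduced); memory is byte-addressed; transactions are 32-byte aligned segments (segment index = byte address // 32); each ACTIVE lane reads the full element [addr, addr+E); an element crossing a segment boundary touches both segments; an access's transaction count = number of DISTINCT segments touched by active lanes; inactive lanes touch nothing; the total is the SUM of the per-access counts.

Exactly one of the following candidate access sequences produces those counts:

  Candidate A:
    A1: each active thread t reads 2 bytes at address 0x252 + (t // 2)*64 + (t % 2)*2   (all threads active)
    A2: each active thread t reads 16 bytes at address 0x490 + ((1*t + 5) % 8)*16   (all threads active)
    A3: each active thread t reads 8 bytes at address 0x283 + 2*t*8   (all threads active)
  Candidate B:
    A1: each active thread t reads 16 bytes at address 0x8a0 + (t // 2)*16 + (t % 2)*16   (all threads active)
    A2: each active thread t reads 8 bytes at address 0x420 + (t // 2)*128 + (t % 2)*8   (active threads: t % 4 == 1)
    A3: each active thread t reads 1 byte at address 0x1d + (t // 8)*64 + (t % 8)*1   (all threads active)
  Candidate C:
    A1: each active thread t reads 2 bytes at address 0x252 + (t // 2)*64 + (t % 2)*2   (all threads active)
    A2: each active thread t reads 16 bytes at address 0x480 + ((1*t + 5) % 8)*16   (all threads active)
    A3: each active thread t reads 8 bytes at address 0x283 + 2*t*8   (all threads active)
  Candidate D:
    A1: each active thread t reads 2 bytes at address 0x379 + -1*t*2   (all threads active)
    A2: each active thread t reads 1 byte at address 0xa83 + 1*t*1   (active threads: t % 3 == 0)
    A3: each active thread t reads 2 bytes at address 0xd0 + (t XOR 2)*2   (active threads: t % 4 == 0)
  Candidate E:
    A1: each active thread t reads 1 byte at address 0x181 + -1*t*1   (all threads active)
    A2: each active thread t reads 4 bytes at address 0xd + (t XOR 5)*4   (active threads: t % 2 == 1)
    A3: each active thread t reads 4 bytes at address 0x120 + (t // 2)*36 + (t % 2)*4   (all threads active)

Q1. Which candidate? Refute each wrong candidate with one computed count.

A: A2 gives 5 transactions, not 4
B: A1 gives 3 transactions, not 4
D: A1 gives 1 transaction, not 4
E: A1 gives 2 transactions, not 4
C: all counts match (4,4,4)

Answer: C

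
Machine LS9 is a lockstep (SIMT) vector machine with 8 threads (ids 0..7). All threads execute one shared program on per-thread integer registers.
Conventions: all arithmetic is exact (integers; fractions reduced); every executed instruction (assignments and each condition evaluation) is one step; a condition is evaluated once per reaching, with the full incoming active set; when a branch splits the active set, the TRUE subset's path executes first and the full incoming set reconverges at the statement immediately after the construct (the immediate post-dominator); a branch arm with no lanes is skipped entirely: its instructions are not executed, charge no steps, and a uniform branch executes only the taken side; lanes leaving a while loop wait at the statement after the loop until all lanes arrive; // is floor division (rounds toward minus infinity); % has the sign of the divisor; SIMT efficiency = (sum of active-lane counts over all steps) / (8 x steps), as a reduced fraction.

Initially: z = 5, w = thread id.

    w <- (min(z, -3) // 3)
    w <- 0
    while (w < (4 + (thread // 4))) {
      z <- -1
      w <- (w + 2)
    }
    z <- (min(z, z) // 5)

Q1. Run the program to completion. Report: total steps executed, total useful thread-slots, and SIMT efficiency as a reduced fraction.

Answer: 13 steps, 92 useful, 23/26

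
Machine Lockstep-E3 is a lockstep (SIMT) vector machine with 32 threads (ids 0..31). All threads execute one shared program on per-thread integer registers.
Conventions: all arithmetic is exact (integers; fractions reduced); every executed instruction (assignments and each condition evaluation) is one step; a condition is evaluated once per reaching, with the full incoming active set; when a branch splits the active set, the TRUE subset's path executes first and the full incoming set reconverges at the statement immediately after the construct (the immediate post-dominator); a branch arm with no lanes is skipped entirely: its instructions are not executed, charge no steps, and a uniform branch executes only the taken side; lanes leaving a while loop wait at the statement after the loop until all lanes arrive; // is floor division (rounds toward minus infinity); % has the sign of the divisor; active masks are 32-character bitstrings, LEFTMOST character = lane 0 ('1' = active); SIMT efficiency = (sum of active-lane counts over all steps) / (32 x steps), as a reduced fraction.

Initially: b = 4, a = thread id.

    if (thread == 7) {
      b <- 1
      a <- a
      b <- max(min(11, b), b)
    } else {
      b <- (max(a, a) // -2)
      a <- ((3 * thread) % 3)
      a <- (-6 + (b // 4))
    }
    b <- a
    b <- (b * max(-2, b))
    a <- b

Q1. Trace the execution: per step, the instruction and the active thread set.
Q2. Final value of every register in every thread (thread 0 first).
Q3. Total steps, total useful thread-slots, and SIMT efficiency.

step 0: eval (thread == 7)           11111111111111111111111111111111
step 1: b <- 1                       00000001000000000000000000000000
step 2: a <- a                       00000001000000000000000000000000
step 3: b <- max(min(11, b), b)      00000001000000000000000000000000
step 4: b <- (max(a, a) // -2)       11111110111111111111111111111111
step 5: a <- ((3 * thread) % 3)      11111110111111111111111111111111
step 6: a <- (-6 + (b // 4))         11111110111111111111111111111111
step 7: b <- a                       11111111111111111111111111111111
step 8: b <- (b * max(-2, b))        11111111111111111111111111111111
step 9: a <- b                       11111111111111111111111111111111

Answer: 10 steps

b: 12,14,14,14,14,14,14,49,14,16,16,16,16,16,16,16,16,18,18,18,18,18,18,18,18,20,20,20,20,20,20,20
a: 12,14,14,14,14,14,14,49,14,16,16,16,16,16,16,16,16,18,18,18,18,18,18,18,18,20,20,20,20,20,20,20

steps = 10; useful = 224; efficiency = 224/320 = 7/10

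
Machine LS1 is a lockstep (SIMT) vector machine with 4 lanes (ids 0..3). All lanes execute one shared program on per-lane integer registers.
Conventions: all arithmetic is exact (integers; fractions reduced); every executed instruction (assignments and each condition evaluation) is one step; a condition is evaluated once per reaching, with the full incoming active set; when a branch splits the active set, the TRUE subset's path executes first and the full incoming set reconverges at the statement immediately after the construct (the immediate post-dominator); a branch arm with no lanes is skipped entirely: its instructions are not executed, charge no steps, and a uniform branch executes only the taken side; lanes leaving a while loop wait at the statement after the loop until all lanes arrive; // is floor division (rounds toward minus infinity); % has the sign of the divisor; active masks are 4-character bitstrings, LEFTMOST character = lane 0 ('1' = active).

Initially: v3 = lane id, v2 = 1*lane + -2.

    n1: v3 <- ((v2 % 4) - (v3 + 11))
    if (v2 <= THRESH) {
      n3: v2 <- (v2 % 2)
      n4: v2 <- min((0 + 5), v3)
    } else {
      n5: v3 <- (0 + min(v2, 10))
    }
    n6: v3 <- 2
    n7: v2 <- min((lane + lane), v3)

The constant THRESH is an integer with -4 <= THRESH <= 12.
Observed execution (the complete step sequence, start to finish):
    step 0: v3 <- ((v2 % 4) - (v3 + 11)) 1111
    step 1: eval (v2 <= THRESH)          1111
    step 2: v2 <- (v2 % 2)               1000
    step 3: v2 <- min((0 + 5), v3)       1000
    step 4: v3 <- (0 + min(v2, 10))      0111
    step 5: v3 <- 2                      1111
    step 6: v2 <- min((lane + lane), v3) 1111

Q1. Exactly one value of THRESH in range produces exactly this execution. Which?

Answer: THRESH = -2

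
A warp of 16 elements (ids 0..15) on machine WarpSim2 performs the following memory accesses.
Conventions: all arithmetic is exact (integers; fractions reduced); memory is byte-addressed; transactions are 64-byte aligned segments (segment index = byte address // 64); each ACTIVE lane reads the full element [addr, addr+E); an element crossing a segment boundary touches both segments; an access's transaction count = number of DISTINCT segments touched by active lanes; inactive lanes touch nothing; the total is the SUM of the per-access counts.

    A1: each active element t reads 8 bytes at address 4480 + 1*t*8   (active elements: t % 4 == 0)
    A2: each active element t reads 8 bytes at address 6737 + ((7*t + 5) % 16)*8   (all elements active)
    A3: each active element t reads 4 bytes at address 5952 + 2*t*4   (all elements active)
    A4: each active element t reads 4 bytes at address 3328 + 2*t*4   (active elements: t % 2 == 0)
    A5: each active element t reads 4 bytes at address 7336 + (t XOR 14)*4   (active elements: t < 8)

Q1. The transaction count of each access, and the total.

A1: 2 transactions
A2: 3 transactions
A3: 2 transactions
A4: 2 transactions
A5: 1 transaction

Answer: 2,3,2,2,1; total 10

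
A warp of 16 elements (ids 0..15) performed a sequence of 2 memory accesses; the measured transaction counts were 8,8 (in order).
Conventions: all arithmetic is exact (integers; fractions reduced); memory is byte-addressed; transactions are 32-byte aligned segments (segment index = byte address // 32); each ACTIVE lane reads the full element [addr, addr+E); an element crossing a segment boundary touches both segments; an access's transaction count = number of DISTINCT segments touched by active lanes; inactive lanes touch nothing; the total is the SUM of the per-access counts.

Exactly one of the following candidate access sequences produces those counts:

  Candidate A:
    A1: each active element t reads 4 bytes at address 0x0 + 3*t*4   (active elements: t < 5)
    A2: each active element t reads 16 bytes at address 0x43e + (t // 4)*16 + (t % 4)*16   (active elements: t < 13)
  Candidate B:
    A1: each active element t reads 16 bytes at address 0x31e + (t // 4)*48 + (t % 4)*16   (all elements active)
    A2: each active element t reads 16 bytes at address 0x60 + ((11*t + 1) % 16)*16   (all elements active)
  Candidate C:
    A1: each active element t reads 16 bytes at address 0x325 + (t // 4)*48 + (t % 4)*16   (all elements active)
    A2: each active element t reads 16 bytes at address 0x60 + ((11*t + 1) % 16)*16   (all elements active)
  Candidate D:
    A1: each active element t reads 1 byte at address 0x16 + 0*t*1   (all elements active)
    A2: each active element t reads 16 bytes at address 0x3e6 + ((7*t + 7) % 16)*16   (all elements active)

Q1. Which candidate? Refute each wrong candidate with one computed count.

A: A1 gives 2 transactions, not 8
C: A1 gives 7 transactions, not 8
D: A1 gives 1 transaction, not 8
B: all counts match (8,8)

Answer: B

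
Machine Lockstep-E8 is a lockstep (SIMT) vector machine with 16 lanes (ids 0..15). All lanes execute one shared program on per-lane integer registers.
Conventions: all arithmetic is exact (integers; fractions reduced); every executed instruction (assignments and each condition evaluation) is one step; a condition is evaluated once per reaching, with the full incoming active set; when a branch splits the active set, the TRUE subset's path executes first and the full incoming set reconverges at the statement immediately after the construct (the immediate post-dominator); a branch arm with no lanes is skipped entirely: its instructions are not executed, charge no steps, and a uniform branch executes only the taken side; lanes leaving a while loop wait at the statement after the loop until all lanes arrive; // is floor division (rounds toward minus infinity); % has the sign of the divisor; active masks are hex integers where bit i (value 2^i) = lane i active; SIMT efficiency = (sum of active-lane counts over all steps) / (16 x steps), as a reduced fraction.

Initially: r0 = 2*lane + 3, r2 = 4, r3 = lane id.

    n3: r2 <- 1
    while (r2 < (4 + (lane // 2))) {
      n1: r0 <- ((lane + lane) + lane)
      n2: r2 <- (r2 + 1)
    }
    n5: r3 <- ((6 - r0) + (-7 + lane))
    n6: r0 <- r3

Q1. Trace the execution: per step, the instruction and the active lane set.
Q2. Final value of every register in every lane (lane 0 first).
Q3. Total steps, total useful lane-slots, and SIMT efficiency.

step 0: r2 <- 1                      0xffff
step 1: eval (r2 < (4 + (lane // 2))) 0xffff
step 2: r0 <- ((lane + lane) + lane) 0xffff
step 3: r2 <- (r2 + 1)               0xffff
step 4: eval (r2 < (4 + (lane // 2))) 0xffff
step 5: r0 <- ((lane + lane) + lane) 0xffff
step 6: r2 <- (r2 + 1)               0xffff
step 7: eval (r2 < (4 + (lane // 2))) 0xffff
step 8: r0 <- ((lane + lane) + lane) 0xffff
step 9: r2 <- (r2 + 1)               0xffff
step 10: eval (r2 < (4 + (lane // 2))) 0xffff
step 11: r0 <- ((lane + lane) + lane) 0xfffc
step 12: r2 <- (r2 + 1)               0xfffc
step 13: eval (r2 < (4 + (lane // 2))) 0xfffc
step 14: r0 <- ((lane + lane) + lane) 0xfff0
step 15: r2 <- (r2 + 1)               0xfff0
step 16: eval (r2 < (4 + (lane // 2))) 0xfff0
step 17: r0 <- ((lane + lane) + lane) 0xffc0
step 18: r2 <- (r2 + 1)               0xffc0
step 19: eval (r2 < (4 + (lane // 2))) 0xffc0
step 20: r0 <- ((lane + lane) + lane) 0xff00
step 21: r2 <- (r2 + 1)               0xff00
step 22: eval (r2 < (4 + (lane // 2))) 0xff00
step 23: r0 <- ((lane + lane) + lane) 0xfc00
step 24: r2 <- (r2 + 1)               0xfc00
step 25: eval (r2 < (4 + (lane // 2))) 0xfc00
step 26: r0 <- ((lane + lane) + lane) 0xf000
step 27: r2 <- (r2 + 1)               0xf000
step 28: eval (r2 < (4 + (lane // 2))) 0xf000
step 29: r0 <- ((lane + lane) + lane) 0xc000
step 30: r2 <- (r2 + 1)               0xc000
step 31: eval (r2 < (4 + (lane // 2))) 0xc000
step 32: r3 <- ((6 - r0) + (-7 + lane)) 0xffff
step 33: r0 <- r3                     0xffff

Answer: 34 steps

r0: -1,-3,-5,-7,-9,-11,-13,-15,-17,-19,-21,-23,-25,-27,-29,-31
r2: 4,4,5,5,6,6,7,7,8,8,9,9,10,10,11,11
r3: -1,-3,-5,-7,-9,-11,-13,-15,-17,-19,-21,-23,-25,-27,-29,-31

steps = 34; useful = 376; efficiency = 376/544 = 47/68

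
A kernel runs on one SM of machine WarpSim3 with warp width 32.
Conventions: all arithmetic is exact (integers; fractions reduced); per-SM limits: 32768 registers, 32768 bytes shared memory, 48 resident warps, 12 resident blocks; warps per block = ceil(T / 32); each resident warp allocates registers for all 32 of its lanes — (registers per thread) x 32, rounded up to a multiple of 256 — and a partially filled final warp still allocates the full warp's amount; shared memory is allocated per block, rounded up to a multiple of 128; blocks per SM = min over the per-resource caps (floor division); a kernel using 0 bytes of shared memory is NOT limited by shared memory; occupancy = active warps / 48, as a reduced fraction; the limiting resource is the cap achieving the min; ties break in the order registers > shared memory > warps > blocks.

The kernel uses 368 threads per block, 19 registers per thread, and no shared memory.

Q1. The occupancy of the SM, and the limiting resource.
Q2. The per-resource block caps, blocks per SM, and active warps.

Answer: occupancy 3/4, limited by registers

registers: 3 blocks
shared memory: no limit (kernel uses none)
warps: 4 blocks
blocks: 12 blocks

Answer: 3 blocks, 36 active warps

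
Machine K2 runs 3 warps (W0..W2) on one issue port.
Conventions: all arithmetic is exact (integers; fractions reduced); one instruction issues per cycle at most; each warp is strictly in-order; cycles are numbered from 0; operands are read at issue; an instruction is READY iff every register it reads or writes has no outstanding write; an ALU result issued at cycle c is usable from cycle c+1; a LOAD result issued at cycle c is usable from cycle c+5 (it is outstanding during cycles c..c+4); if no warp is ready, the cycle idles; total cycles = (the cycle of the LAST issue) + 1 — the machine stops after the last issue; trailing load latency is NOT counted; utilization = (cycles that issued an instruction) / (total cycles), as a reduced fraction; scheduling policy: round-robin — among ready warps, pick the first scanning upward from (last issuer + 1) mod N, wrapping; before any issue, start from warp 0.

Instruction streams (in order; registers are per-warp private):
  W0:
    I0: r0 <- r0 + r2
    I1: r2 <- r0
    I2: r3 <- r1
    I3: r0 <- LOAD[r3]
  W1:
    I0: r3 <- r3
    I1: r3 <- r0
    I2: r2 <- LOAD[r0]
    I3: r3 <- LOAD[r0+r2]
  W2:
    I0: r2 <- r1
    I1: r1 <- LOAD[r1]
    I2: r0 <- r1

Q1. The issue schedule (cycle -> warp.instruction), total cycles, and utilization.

cycle 0: W0.I0
cycle 1: W1.I0
cycle 2: W2.I0
cycle 3: W0.I1
cycle 4: W1.I1
cycle 5: W2.I1
cycle 6: W0.I2
cycle 7: W1.I2
cycle 8: W0.I3
cycle 9: idle
cycle 10: W2.I2
cycle 11: idle
cycle 12: W1.I3

Answer: 13 cycles, utilization 11/13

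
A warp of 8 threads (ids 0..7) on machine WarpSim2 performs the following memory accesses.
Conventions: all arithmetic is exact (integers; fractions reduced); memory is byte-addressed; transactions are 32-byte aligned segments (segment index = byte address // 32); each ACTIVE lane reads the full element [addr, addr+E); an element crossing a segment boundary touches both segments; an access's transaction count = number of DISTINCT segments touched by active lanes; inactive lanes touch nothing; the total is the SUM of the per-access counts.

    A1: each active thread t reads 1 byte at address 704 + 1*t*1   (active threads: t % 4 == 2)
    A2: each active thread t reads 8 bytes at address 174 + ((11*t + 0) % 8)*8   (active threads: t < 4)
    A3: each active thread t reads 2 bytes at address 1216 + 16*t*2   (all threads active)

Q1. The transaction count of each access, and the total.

A1: 1 transaction
A2: 3 transactions
A3: 8 transactions

Answer: 1,3,8; total 12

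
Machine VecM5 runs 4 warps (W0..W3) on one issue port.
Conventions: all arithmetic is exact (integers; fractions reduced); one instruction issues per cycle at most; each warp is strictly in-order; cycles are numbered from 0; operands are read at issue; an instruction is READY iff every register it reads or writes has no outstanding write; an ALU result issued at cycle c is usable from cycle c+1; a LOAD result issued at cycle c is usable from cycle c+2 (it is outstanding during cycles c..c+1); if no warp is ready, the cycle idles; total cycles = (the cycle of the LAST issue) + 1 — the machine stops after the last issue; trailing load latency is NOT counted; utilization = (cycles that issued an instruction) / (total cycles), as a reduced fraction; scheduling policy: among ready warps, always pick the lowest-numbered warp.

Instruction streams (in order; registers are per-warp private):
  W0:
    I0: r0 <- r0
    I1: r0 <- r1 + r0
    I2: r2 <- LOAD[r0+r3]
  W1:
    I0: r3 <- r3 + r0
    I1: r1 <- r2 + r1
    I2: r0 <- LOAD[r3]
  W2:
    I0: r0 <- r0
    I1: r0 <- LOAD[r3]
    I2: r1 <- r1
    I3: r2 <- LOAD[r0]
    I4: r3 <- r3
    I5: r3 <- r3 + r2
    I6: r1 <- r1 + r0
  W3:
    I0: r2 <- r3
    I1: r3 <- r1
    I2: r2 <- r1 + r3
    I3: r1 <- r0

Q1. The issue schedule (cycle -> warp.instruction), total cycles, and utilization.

cycle 0: W0.I0
cycle 1: W0.I1
cycle 2: W0.I2
cycle 3: W1.I0
cycle 4: W1.I1
cycle 5: W1.I2
cycle 6: W2.I0
cycle 7: W2.I1
cycle 8: W2.I2
cycle 9: W2.I3
cycle 10: W2.I4
cycle 11: W2.I5
cycle 12: W2.I6
cycle 13: W3.I0
cycle 14: W3.I1
cycle 15: W3.I2
cycle 16: W3.I3

Answer: 17 cycles, utilization 1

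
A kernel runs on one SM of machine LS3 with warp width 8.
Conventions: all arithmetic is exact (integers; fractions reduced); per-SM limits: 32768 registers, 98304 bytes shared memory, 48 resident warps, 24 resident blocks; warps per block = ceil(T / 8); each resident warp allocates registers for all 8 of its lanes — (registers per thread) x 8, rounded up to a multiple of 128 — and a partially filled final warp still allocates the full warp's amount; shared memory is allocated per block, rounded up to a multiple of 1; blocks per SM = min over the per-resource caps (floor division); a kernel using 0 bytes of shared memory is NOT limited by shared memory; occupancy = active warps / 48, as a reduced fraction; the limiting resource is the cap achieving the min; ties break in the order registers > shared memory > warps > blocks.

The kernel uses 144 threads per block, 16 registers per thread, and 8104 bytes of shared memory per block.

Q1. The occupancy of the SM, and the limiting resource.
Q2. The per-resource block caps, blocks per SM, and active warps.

Answer: occupancy 3/4, limited by warps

registers: 14 blocks
shared memory: 12 blocks
warps: 2 blocks
blocks: 24 blocks

Answer: 2 blocks, 36 active warps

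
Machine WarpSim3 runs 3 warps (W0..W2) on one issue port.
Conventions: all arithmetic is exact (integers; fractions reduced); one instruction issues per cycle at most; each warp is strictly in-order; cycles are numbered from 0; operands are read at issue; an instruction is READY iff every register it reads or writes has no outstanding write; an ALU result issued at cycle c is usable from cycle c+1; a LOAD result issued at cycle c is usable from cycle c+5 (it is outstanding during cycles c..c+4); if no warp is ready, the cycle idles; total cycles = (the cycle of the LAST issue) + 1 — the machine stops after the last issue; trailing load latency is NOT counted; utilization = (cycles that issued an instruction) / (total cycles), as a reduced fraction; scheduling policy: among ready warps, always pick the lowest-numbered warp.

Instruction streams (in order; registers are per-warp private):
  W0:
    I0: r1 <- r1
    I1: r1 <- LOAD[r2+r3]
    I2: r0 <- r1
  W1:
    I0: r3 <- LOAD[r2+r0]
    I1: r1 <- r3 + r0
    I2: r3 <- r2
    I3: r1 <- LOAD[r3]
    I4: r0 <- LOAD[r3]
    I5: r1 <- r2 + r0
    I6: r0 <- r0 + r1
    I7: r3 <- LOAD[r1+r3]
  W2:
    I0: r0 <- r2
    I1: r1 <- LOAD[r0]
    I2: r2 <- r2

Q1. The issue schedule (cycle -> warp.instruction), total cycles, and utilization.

cycle 0: W0.I0
cycle 1: W0.I1
cycle 2: W1.I0
cycle 3: W2.I0
cycle 4: W2.I1
cycle 5: W2.I2
cycle 6: W0.I2
cycle 7: W1.I1
cycle 8: W1.I2
cycle 9: W1.I3
cycle 10: W1.I4
cycle 11: idle
cycle 12: idle
cycle 13: idle
cycle 14: idle
cycle 15: W1.I5
cycle 16: W1.I6
cycle 17: W1.I7

Answer: 18 cycles, utilization 7/9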